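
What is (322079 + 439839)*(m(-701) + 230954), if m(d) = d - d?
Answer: 175968009772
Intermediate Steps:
m(d) = 0
(322079 + 439839)*(m(-701) + 230954) = (322079 + 439839)*(0 + 230954) = 761918*230954 = 175968009772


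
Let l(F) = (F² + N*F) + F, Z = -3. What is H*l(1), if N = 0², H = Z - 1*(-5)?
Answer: 4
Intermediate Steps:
H = 2 (H = -3 - 1*(-5) = -3 + 5 = 2)
N = 0
l(F) = F + F² (l(F) = (F² + 0*F) + F = (F² + 0) + F = F² + F = F + F²)
H*l(1) = 2*(1*(1 + 1)) = 2*(1*2) = 2*2 = 4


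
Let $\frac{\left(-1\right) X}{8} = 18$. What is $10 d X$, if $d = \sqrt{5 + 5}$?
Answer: $- 1440 \sqrt{10} \approx -4553.7$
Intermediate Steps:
$X = -144$ ($X = \left(-8\right) 18 = -144$)
$d = \sqrt{10} \approx 3.1623$
$10 d X = 10 \sqrt{10} \left(-144\right) = - 1440 \sqrt{10}$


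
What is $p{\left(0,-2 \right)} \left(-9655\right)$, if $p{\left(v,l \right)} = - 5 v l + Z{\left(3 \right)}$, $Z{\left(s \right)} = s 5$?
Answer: $-144825$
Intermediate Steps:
$Z{\left(s \right)} = 5 s$
$p{\left(v,l \right)} = 15 - 5 l v$ ($p{\left(v,l \right)} = - 5 v l + 5 \cdot 3 = - 5 l v + 15 = 15 - 5 l v$)
$p{\left(0,-2 \right)} \left(-9655\right) = \left(15 - \left(-10\right) 0\right) \left(-9655\right) = \left(15 + 0\right) \left(-9655\right) = 15 \left(-9655\right) = -144825$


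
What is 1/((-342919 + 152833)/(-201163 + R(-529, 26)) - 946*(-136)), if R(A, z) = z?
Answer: 201137/25877671958 ≈ 7.7726e-6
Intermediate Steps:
1/((-342919 + 152833)/(-201163 + R(-529, 26)) - 946*(-136)) = 1/((-342919 + 152833)/(-201163 + 26) - 946*(-136)) = 1/(-190086/(-201137) + 128656) = 1/(-190086*(-1/201137) + 128656) = 1/(190086/201137 + 128656) = 1/(25877671958/201137) = 201137/25877671958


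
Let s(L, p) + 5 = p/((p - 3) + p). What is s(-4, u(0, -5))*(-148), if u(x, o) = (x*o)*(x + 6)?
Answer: 740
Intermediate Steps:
u(x, o) = o*x*(6 + x) (u(x, o) = (o*x)*(6 + x) = o*x*(6 + x))
s(L, p) = -5 + p/(-3 + 2*p) (s(L, p) = -5 + p/((p - 3) + p) = -5 + p/((-3 + p) + p) = -5 + p/(-3 + 2*p))
s(-4, u(0, -5))*(-148) = (3*(5 - (-15)*0*(6 + 0))/(-3 + 2*(-5*0*(6 + 0))))*(-148) = (3*(5 - (-15)*0*6)/(-3 + 2*(-5*0*6)))*(-148) = (3*(5 - 3*0)/(-3 + 2*0))*(-148) = (3*(5 + 0)/(-3 + 0))*(-148) = (3*5/(-3))*(-148) = (3*(-⅓)*5)*(-148) = -5*(-148) = 740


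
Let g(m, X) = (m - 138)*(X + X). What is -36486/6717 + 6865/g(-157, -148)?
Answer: -209323021/39101896 ≈ -5.3533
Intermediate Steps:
g(m, X) = 2*X*(-138 + m) (g(m, X) = (-138 + m)*(2*X) = 2*X*(-138 + m))
-36486/6717 + 6865/g(-157, -148) = -36486/6717 + 6865/((2*(-148)*(-138 - 157))) = -36486*1/6717 + 6865/((2*(-148)*(-295))) = -12162/2239 + 6865/87320 = -12162/2239 + 6865*(1/87320) = -12162/2239 + 1373/17464 = -209323021/39101896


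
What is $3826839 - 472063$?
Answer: $3354776$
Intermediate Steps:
$3826839 - 472063 = 3354776$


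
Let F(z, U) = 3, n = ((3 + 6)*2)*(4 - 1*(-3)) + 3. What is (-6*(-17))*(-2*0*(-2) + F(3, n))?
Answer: 306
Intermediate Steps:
n = 129 (n = (9*2)*(4 + 3) + 3 = 18*7 + 3 = 126 + 3 = 129)
(-6*(-17))*(-2*0*(-2) + F(3, n)) = (-6*(-17))*(-2*0*(-2) + 3) = 102*(0*(-2) + 3) = 102*(0 + 3) = 102*3 = 306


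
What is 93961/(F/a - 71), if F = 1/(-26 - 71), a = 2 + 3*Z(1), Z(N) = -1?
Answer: -9114217/6886 ≈ -1323.6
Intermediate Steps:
a = -1 (a = 2 + 3*(-1) = 2 - 3 = -1)
F = -1/97 (F = 1/(-97) = -1/97 ≈ -0.010309)
93961/(F/a - 71) = 93961/(-1/97/(-1) - 71) = 93961/(-1/97*(-1) - 71) = 93961/(1/97 - 71) = 93961/(-6886/97) = 93961*(-97/6886) = -9114217/6886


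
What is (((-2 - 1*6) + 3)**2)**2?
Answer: 625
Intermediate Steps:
(((-2 - 1*6) + 3)**2)**2 = (((-2 - 6) + 3)**2)**2 = ((-8 + 3)**2)**2 = ((-5)**2)**2 = 25**2 = 625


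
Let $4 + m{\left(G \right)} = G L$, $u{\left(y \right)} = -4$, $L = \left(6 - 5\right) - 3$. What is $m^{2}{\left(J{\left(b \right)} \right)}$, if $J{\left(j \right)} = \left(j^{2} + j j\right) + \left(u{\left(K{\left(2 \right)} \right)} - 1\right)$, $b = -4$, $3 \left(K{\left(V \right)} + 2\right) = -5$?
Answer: $3364$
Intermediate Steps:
$L = -2$ ($L = 1 - 3 = -2$)
$K{\left(V \right)} = - \frac{11}{3}$ ($K{\left(V \right)} = -2 + \frac{1}{3} \left(-5\right) = -2 - \frac{5}{3} = - \frac{11}{3}$)
$J{\left(j \right)} = -5 + 2 j^{2}$ ($J{\left(j \right)} = \left(j^{2} + j j\right) - 5 = \left(j^{2} + j^{2}\right) - 5 = 2 j^{2} - 5 = -5 + 2 j^{2}$)
$m{\left(G \right)} = -4 - 2 G$ ($m{\left(G \right)} = -4 + G \left(-2\right) = -4 - 2 G$)
$m^{2}{\left(J{\left(b \right)} \right)} = \left(-4 - 2 \left(-5 + 2 \left(-4\right)^{2}\right)\right)^{2} = \left(-4 - 2 \left(-5 + 2 \cdot 16\right)\right)^{2} = \left(-4 - 2 \left(-5 + 32\right)\right)^{2} = \left(-4 - 54\right)^{2} = \left(-58\right)^{2} = 3364$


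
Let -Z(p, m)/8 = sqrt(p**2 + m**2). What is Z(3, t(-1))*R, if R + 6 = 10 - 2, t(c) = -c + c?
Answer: -48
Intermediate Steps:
t(c) = 0
Z(p, m) = -8*sqrt(m**2 + p**2) (Z(p, m) = -8*sqrt(p**2 + m**2) = -8*sqrt(m**2 + p**2))
R = 2 (R = -6 + (10 - 2) = -6 + 8 = 2)
Z(3, t(-1))*R = -8*sqrt(0**2 + 3**2)*2 = -8*sqrt(0 + 9)*2 = -8*sqrt(9)*2 = -8*3*2 = -24*2 = -48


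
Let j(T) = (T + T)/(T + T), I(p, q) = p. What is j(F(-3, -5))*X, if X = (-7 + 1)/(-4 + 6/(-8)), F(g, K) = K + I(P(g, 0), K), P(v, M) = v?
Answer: 24/19 ≈ 1.2632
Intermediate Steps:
F(g, K) = K + g
j(T) = 1 (j(T) = (2*T)/((2*T)) = (2*T)*(1/(2*T)) = 1)
X = 24/19 (X = -6/(-4 + 6*(-⅛)) = -6/(-4 - ¾) = -6/(-19/4) = -6*(-4/19) = 24/19 ≈ 1.2632)
j(F(-3, -5))*X = 1*(24/19) = 24/19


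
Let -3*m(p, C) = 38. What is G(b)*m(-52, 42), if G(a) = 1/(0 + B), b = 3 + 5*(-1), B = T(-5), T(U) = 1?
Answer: -38/3 ≈ -12.667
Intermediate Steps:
B = 1
m(p, C) = -38/3 (m(p, C) = -⅓*38 = -38/3)
b = -2 (b = 3 - 5 = -2)
G(a) = 1 (G(a) = 1/(0 + 1) = 1/1 = 1)
G(b)*m(-52, 42) = 1*(-38/3) = -38/3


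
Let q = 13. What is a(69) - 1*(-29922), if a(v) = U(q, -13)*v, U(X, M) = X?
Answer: 30819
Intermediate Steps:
a(v) = 13*v
a(69) - 1*(-29922) = 13*69 - 1*(-29922) = 897 + 29922 = 30819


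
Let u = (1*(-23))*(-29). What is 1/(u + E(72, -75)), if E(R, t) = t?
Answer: 1/592 ≈ 0.0016892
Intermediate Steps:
u = 667 (u = -23*(-29) = 667)
1/(u + E(72, -75)) = 1/(667 - 75) = 1/592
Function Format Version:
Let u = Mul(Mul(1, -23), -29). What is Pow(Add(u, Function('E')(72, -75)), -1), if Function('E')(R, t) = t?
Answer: Rational(1, 592) ≈ 0.0016892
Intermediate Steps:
u = 667 (u = Mul(-23, -29) = 667)
Pow(Add(u, Function('E')(72, -75)), -1) = Pow(Add(667, -75), -1) = Pow(592, -1) = Rational(1, 592)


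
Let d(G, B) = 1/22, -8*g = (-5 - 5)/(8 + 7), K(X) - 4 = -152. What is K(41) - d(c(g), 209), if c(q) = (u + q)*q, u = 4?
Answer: -3257/22 ≈ -148.05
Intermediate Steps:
K(X) = -148 (K(X) = 4 - 152 = -148)
g = 1/12 (g = -(-5 - 5)/(8*(8 + 7)) = -(-5)/(4*15) = -⅛*(-⅔) = 1/12 ≈ 0.083333)
c(q) = q*(4 + q) (c(q) = (4 + q)*q = q*(4 + q))
d(G, B) = 1/22
K(41) - d(c(g), 209) = -148 - 1*1/22 = -148 - 1/22 = -3257/22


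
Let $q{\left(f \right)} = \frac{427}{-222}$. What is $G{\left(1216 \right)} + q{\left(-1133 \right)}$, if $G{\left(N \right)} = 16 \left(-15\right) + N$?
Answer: $\frac{216245}{222} \approx 974.08$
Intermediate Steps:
$G{\left(N \right)} = -240 + N$
$q{\left(f \right)} = - \frac{427}{222}$ ($q{\left(f \right)} = 427 \left(- \frac{1}{222}\right) = - \frac{427}{222}$)
$G{\left(1216 \right)} + q{\left(-1133 \right)} = \left(-240 + 1216\right) - \frac{427}{222} = 976 - \frac{427}{222} = \frac{216245}{222}$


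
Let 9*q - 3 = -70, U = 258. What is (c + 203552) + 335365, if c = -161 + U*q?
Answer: 1610506/3 ≈ 5.3684e+5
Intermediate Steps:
q = -67/9 (q = ⅓ + (⅑)*(-70) = ⅓ - 70/9 = -67/9 ≈ -7.4444)
c = -6245/3 (c = -161 + 258*(-67/9) = -161 - 5762/3 = -6245/3 ≈ -2081.7)
(c + 203552) + 335365 = (-6245/3 + 203552) + 335365 = 604411/3 + 335365 = 1610506/3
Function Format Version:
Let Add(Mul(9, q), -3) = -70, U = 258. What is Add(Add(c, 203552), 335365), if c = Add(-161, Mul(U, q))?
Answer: Rational(1610506, 3) ≈ 5.3684e+5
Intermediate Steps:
q = Rational(-67, 9) (q = Add(Rational(1, 3), Mul(Rational(1, 9), -70)) = Add(Rational(1, 3), Rational(-70, 9)) = Rational(-67, 9) ≈ -7.4444)
c = Rational(-6245, 3) (c = Add(-161, Mul(258, Rational(-67, 9))) = Add(-161, Rational(-5762, 3)) = Rational(-6245, 3) ≈ -2081.7)
Add(Add(c, 203552), 335365) = Add(Add(Rational(-6245, 3), 203552), 335365) = Add(Rational(604411, 3), 335365) = Rational(1610506, 3)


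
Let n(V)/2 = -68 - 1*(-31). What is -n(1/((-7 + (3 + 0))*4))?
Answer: 74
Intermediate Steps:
n(V) = -74 (n(V) = 2*(-68 - 1*(-31)) = 2*(-68 + 31) = 2*(-37) = -74)
-n(1/((-7 + (3 + 0))*4)) = -1*(-74) = 74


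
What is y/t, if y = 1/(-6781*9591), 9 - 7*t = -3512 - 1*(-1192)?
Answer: -7/151470173859 ≈ -4.6214e-11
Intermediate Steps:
t = 2329/7 (t = 9/7 - (-3512 - 1*(-1192))/7 = 9/7 - (-3512 + 1192)/7 = 9/7 - ⅐*(-2320) = 9/7 + 2320/7 = 2329/7 ≈ 332.71)
y = -1/65036571 (y = -1/6781*1/9591 = -1/65036571 ≈ -1.5376e-8)
y/t = -1/(65036571*2329/7) = -1/65036571*7/2329 = -7/151470173859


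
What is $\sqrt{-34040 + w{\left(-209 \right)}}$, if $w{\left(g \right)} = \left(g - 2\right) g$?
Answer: $\sqrt{10059} \approx 100.29$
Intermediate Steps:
$w{\left(g \right)} = g \left(-2 + g\right)$ ($w{\left(g \right)} = \left(-2 + g\right) g = g \left(-2 + g\right)$)
$\sqrt{-34040 + w{\left(-209 \right)}} = \sqrt{-34040 - 209 \left(-2 - 209\right)} = \sqrt{-34040 - -44099} = \sqrt{-34040 + 44099} = \sqrt{10059}$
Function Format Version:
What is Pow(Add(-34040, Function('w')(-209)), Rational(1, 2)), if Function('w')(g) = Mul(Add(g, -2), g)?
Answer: Pow(10059, Rational(1, 2)) ≈ 100.29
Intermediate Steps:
Function('w')(g) = Mul(g, Add(-2, g)) (Function('w')(g) = Mul(Add(-2, g), g) = Mul(g, Add(-2, g)))
Pow(Add(-34040, Function('w')(-209)), Rational(1, 2)) = Pow(Add(-34040, Mul(-209, Add(-2, -209))), Rational(1, 2)) = Pow(Add(-34040, Mul(-209, -211)), Rational(1, 2)) = Pow(Add(-34040, 44099), Rational(1, 2)) = Pow(10059, Rational(1, 2))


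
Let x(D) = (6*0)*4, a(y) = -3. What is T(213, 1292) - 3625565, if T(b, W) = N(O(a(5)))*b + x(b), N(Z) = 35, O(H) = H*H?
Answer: -3618110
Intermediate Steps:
O(H) = H**2
x(D) = 0 (x(D) = 0*4 = 0)
T(b, W) = 35*b (T(b, W) = 35*b + 0 = 35*b)
T(213, 1292) - 3625565 = 35*213 - 3625565 = 7455 - 3625565 = -3618110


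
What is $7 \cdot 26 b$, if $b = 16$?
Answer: $2912$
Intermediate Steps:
$7 \cdot 26 b = 7 \cdot 26 \cdot 16 = 182 \cdot 16 = 2912$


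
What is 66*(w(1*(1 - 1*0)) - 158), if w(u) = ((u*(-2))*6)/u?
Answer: -11220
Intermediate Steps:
w(u) = -12 (w(u) = (-2*u*6)/u = (-12*u)/u = -12)
66*(w(1*(1 - 1*0)) - 158) = 66*(-12 - 158) = 66*(-170) = -11220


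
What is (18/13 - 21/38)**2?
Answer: 168921/244036 ≈ 0.69220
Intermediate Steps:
(18/13 - 21/38)**2 = (411/494)**2 = 168921/244036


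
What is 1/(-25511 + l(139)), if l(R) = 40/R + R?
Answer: -139/3526668 ≈ -3.9414e-5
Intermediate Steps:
l(R) = R + 40/R
1/(-25511 + l(139)) = 1/(-25511 + (139 + 40/139)) = 1/(-25511 + 19361/139) = 1/(-3526668/139) = -139/3526668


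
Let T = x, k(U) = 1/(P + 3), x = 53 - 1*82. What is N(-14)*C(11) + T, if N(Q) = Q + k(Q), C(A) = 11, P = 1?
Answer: -721/4 ≈ -180.25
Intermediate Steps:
x = -29 (x = 53 - 82 = -29)
k(U) = 1/4 (k(U) = 1/(1 + 3) = 1/4)
T = -29
N(Q) = 1/4 + Q (N(Q) = Q + 1/4 = 1/4 + Q)
N(-14)*C(11) + T = (1/4 - 14)*11 - 29 = -55/4*11 - 29 = -605/4 - 29 = -721/4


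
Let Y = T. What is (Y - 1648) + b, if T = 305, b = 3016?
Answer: 1673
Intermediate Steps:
Y = 305
(Y - 1648) + b = (305 - 1648) + 3016 = -1343 + 3016 = 1673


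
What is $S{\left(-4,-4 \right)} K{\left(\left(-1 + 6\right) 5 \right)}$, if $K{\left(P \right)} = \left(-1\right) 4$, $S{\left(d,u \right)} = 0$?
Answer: $0$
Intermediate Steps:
$K{\left(P \right)} = -4$
$S{\left(-4,-4 \right)} K{\left(\left(-1 + 6\right) 5 \right)} = 0 \left(-4\right) = 0$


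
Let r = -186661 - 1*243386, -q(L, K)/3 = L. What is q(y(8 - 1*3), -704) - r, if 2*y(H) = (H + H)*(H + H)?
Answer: 429897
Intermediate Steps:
y(H) = 2*H**2 (y(H) = ((H + H)*(H + H))/2 = ((2*H)*(2*H))/2 = (4*H**2)/2 = 2*H**2)
q(L, K) = -3*L
r = -430047 (r = -186661 - 243386 = -430047)
q(y(8 - 1*3), -704) - r = -6*(8 - 1*3)**2 - 1*(-430047) = -6*(8 - 3)**2 + 430047 = -6*5**2 + 430047 = -6*25 + 430047 = -3*50 + 430047 = -150 + 430047 = 429897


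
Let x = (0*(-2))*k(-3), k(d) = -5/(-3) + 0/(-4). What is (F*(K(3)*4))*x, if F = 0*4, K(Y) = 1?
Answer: 0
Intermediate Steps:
k(d) = 5/3 (k(d) = -5*(-⅓) + 0*(-¼) = 5/3 + 0 = 5/3)
F = 0
x = 0 (x = (0*(-2))*(5/3) = 0*(5/3) = 0)
(F*(K(3)*4))*x = (0*(1*4))*0 = (0*4)*0 = 0*0 = 0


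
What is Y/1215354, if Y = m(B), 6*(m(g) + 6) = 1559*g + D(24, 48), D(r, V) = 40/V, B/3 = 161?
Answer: 4517771/43752744 ≈ 0.10326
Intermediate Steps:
B = 483 (B = 3*161 = 483)
m(g) = -211/36 + 1559*g/6 (m(g) = -6 + (1559*g + 40/48)/6 = -6 + (1559*g + 40*(1/48))/6 = -6 + (1559*g + 5/6)/6 = -6 + (5/6 + 1559*g)/6 = -6 + (5/36 + 1559*g/6) = -211/36 + 1559*g/6)
Y = 4517771/36 (Y = -211/36 + (1559/6)*483 = -211/36 + 250999/2 = 4517771/36 ≈ 1.2549e+5)
Y/1215354 = (4517771/36)/1215354 = (4517771/36)*(1/1215354) = 4517771/43752744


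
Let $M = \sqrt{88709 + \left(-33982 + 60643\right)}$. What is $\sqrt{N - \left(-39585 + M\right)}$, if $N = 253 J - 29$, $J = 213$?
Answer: $\sqrt{93445 - \sqrt{115370}} \approx 305.13$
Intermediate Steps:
$M = \sqrt{115370}$ ($M = \sqrt{88709 + 26661} = \sqrt{115370} \approx 339.66$)
$N = 53860$ ($N = 253 \cdot 213 - 29 = 53889 - 29 = 53860$)
$\sqrt{N - \left(-39585 + M\right)} = \sqrt{53860 + \left(39585 - \sqrt{115370}\right)} = \sqrt{93445 - \sqrt{115370}}$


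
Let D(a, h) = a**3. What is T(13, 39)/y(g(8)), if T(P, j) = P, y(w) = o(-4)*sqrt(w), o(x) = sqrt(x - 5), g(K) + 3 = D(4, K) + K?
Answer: -13*I*sqrt(69)/207 ≈ -0.52167*I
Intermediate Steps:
g(K) = 61 + K (g(K) = -3 + (4**3 + K) = -3 + (64 + K) = 61 + K)
o(x) = sqrt(-5 + x)
y(w) = 3*I*sqrt(w) (y(w) = sqrt(-5 - 4)*sqrt(w) = sqrt(-9)*sqrt(w) = (3*I)*sqrt(w) = 3*I*sqrt(w))
T(13, 39)/y(g(8)) = 13/((3*I*sqrt(61 + 8))) = 13/((3*I*sqrt(69))) = 13*(-I*sqrt(69)/207) = -13*I*sqrt(69)/207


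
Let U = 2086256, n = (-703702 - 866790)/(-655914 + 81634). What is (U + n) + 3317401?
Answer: 110829061159/20510 ≈ 5.4037e+6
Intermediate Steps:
n = 56089/20510 (n = -1570492/(-574280) = -1570492*(-1/574280) = 56089/20510 ≈ 2.7347)
(U + n) + 3317401 = (2086256 + 56089/20510) + 3317401 = 42789166649/20510 + 3317401 = 110829061159/20510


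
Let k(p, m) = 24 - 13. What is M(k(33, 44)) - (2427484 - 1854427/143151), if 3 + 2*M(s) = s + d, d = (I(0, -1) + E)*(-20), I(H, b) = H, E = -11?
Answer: -347478588443/143151 ≈ -2.4274e+6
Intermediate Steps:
d = 220 (d = (0 - 11)*(-20) = -11*(-20) = 220)
k(p, m) = 11
M(s) = 217/2 + s/2 (M(s) = -3/2 + (s + 220)/2 = -3/2 + (220 + s)/2 = -3/2 + (110 + s/2) = 217/2 + s/2)
M(k(33, 44)) - (2427484 - 1854427/143151) = (217/2 + (½)*11) - (2427484 - 1854427/143151) = (217/2 + 11/2) - (2427484 - 1854427*1/143151) = 114 - (2427484 - 1854427/143151) = 114 - 1*347494907657/143151 = 114 - 347494907657/143151 = -347478588443/143151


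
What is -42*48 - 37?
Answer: -2053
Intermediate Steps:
-42*48 - 37 = -2016 - 37 = -2053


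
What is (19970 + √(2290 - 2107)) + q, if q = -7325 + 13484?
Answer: 26129 + √183 ≈ 26143.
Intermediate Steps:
q = 6159
(19970 + √(2290 - 2107)) + q = (19970 + √(2290 - 2107)) + 6159 = (19970 + √183) + 6159 = 26129 + √183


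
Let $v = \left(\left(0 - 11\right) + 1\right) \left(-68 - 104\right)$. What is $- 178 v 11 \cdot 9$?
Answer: $-30309840$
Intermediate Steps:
$v = 1720$ ($v = \left(-11 + 1\right) \left(-172\right) = \left(-10\right) \left(-172\right) = 1720$)
$- 178 v 11 \cdot 9 = \left(-178\right) 1720 \cdot 11 \cdot 9 = \left(-306160\right) 99 = -30309840$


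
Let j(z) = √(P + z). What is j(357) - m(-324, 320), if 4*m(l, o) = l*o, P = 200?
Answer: 25920 + √557 ≈ 25944.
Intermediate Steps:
j(z) = √(200 + z)
m(l, o) = l*o/4 (m(l, o) = (l*o)/4 = l*o/4)
j(357) - m(-324, 320) = √(200 + 357) - (-324)*320/4 = √557 - 1*(-25920) = √557 + 25920 = 25920 + √557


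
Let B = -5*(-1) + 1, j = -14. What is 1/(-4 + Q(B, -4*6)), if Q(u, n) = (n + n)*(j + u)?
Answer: 1/380 ≈ 0.0026316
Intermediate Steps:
B = 6 (B = 5 + 1 = 6)
Q(u, n) = 2*n*(-14 + u) (Q(u, n) = (n + n)*(-14 + u) = (2*n)*(-14 + u) = 2*n*(-14 + u))
1/(-4 + Q(B, -4*6)) = 1/(-4 + 2*(-4*6)*(-14 + 6)) = 1/(-4 + 2*(-24)*(-8)) = 1/(-4 + 384) = 1/380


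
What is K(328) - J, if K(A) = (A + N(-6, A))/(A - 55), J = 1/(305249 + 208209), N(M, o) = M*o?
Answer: -842071393/140174034 ≈ -6.0073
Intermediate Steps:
J = 1/513458 ≈ 1.9476e-6
K(A) = -5*A/(-55 + A) (K(A) = (A - 6*A)/(A - 55) = (-5*A)/(-55 + A) = -5*A/(-55 + A))
K(328) - J = -5*328/(-55 + 328) - 1*1/513458 = -5*328/273 - 1/513458 = -5*328*1/273 - 1/513458 = -1640/273 - 1/513458 = -842071393/140174034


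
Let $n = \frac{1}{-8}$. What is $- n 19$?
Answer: $\frac{19}{8} \approx 2.375$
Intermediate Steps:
$n = - \frac{1}{8} \approx -0.125$
$- n 19 = \left(-1\right) \left(- \frac{1}{8}\right) 19 = \frac{1}{8} \cdot 19 = \frac{19}{8}$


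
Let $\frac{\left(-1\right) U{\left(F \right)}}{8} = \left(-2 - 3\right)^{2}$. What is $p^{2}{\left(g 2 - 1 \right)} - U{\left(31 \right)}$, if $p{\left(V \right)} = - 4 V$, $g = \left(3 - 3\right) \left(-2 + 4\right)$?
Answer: $216$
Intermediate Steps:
$g = 0$ ($g = 0 \cdot 2 = 0$)
$U{\left(F \right)} = -200$ ($U{\left(F \right)} = - 8 \left(-2 - 3\right)^{2} = - 8 \left(-5\right)^{2} = \left(-8\right) 25 = -200$)
$p^{2}{\left(g 2 - 1 \right)} - U{\left(31 \right)} = \left(- 4 \left(0 \cdot 2 - 1\right)\right)^{2} - -200 = \left(- 4 \left(0 - 1\right)\right)^{2} + 200 = \left(\left(-4\right) \left(-1\right)\right)^{2} + 200 = 4^{2} + 200 = 16 + 200 = 216$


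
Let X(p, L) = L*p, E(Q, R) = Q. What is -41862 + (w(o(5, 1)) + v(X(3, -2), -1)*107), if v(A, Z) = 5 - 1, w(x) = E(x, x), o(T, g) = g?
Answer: -41433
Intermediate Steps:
w(x) = x
v(A, Z) = 4
-41862 + (w(o(5, 1)) + v(X(3, -2), -1)*107) = -41862 + (1 + 4*107) = -41862 + (1 + 428) = -41862 + 429 = -41433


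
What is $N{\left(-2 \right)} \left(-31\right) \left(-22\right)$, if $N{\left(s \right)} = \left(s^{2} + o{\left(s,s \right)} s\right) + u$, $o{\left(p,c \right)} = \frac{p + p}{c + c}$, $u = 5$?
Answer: $4774$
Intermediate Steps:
$o{\left(p,c \right)} = \frac{p}{c}$ ($o{\left(p,c \right)} = \frac{2 p}{2 c} = 2 p \frac{1}{2 c} = \frac{p}{c}$)
$N{\left(s \right)} = 5 + s + s^{2}$ ($N{\left(s \right)} = \left(s^{2} + \frac{s}{s} s\right) + 5 = \left(s^{2} + 1 s\right) + 5 = \left(s^{2} + s\right) + 5 = \left(s + s^{2}\right) + 5 = 5 + s + s^{2}$)
$N{\left(-2 \right)} \left(-31\right) \left(-22\right) = \left(5 - 2 + \left(-2\right)^{2}\right) \left(-31\right) \left(-22\right) = \left(5 - 2 + 4\right) \left(-31\right) \left(-22\right) = 7 \left(-31\right) \left(-22\right) = \left(-217\right) \left(-22\right) = 4774$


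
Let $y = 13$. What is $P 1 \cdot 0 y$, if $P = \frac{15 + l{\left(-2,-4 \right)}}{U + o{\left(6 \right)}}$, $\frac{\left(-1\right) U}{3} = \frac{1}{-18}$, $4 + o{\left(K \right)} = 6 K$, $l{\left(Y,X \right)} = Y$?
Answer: $0$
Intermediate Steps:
$o{\left(K \right)} = -4 + 6 K$
$U = \frac{1}{6}$ ($U = - \frac{3}{-18} = \left(-3\right) \left(- \frac{1}{18}\right) = \frac{1}{6} \approx 0.16667$)
$P = \frac{78}{193}$ ($P = \frac{15 - 2}{\frac{1}{6} + \left(-4 + 6 \cdot 6\right)} = \frac{13}{\frac{1}{6} + \left(-4 + 36\right)} = \frac{13}{\frac{1}{6} + 32} = \frac{13}{\frac{193}{6}} = 13 \cdot \frac{6}{193} = \frac{78}{193} \approx 0.40415$)
$P 1 \cdot 0 y = \frac{78 \cdot 1 \cdot 0}{193} \cdot 13 = \frac{78}{193} \cdot 0 \cdot 13 = 0 \cdot 13 = 0$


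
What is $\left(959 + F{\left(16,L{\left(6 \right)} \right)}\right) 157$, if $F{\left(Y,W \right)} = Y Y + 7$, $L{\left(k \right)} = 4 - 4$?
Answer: $191854$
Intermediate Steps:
$L{\left(k \right)} = 0$ ($L{\left(k \right)} = 4 - 4 = 0$)
$F{\left(Y,W \right)} = 7 + Y^{2}$ ($F{\left(Y,W \right)} = Y^{2} + 7 = 7 + Y^{2}$)
$\left(959 + F{\left(16,L{\left(6 \right)} \right)}\right) 157 = \left(959 + \left(7 + 16^{2}\right)\right) 157 = \left(959 + \left(7 + 256\right)\right) 157 = \left(959 + 263\right) 157 = 1222 \cdot 157 = 191854$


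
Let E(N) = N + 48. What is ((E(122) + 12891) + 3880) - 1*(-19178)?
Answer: 36119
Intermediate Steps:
E(N) = 48 + N
((E(122) + 12891) + 3880) - 1*(-19178) = (((48 + 122) + 12891) + 3880) - 1*(-19178) = ((170 + 12891) + 3880) + 19178 = (13061 + 3880) + 19178 = 16941 + 19178 = 36119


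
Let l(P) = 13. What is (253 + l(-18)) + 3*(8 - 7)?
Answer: 269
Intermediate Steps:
(253 + l(-18)) + 3*(8 - 7) = (253 + 13) + 3*(8 - 7) = 266 + 3*1 = 266 + 3 = 269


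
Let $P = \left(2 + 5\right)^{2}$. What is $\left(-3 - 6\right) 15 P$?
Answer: $-6615$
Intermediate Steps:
$P = 49$ ($P = 7^{2} = 49$)
$\left(-3 - 6\right) 15 P = \left(-3 - 6\right) 15 \cdot 49 = \left(-9\right) 15 \cdot 49 = \left(-135\right) 49 = -6615$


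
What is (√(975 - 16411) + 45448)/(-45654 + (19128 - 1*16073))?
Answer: -45448/42599 - 2*I*√3859/42599 ≈ -1.0669 - 0.0029165*I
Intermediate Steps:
(√(975 - 16411) + 45448)/(-45654 + (19128 - 1*16073)) = (√(-15436) + 45448)/(-45654 + (19128 - 16073)) = (2*I*√3859 + 45448)/(-45654 + 3055) = (45448 + 2*I*√3859)/(-42599) = (45448 + 2*I*√3859)*(-1/42599) = -45448/42599 - 2*I*√3859/42599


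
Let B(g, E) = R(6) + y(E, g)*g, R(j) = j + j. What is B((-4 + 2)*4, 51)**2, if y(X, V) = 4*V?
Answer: 71824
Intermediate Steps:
R(j) = 2*j
B(g, E) = 12 + 4*g**2 (B(g, E) = 2*6 + (4*g)*g = 12 + 4*g**2)
B((-4 + 2)*4, 51)**2 = (12 + 4*((-4 + 2)*4)**2)**2 = (12 + 4*(-2*4)**2)**2 = (12 + 4*(-8)**2)**2 = (12 + 4*64)**2 = (12 + 256)**2 = 268**2 = 71824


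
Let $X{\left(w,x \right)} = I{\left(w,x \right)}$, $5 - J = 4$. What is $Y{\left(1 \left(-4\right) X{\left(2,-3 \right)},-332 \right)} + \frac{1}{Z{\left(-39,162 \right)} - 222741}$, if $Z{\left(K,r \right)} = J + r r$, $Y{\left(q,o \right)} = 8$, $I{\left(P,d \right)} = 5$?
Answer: $\frac{1571967}{196496} \approx 8.0$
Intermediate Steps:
$J = 1$ ($J = 5 - 4 = 1$)
$X{\left(w,x \right)} = 5$
$Z{\left(K,r \right)} = 1 + r^{2}$ ($Z{\left(K,r \right)} = 1 + r r = 1 + r^{2}$)
$Y{\left(1 \left(-4\right) X{\left(2,-3 \right)},-332 \right)} + \frac{1}{Z{\left(-39,162 \right)} - 222741} = 8 + \frac{1}{\left(1 + 162^{2}\right) - 222741} = 8 + \frac{1}{\left(1 + 26244\right) - 222741} = 8 + \frac{1}{26245 - 222741} = 8 + \frac{1}{-196496} = 8 - \frac{1}{196496} = \frac{1571967}{196496}$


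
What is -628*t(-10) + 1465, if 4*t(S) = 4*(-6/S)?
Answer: 5441/5 ≈ 1088.2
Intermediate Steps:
t(S) = -6/S (t(S) = (4*(-6/S))/4 = (-24/S)/4 = -6/S)
-628*t(-10) + 1465 = -(-3768)/(-10) + 1465 = -(-3768)*(-1)/10 + 1465 = -628*⅗ + 1465 = -1884/5 + 1465 = 5441/5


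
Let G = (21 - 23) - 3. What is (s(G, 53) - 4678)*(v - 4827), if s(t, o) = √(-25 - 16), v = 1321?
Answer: 16401068 - 3506*I*√41 ≈ 1.6401e+7 - 22449.0*I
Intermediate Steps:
G = -5 (G = -2 - 3 = -5)
s(t, o) = I*√41 (s(t, o) = √(-41) = I*√41)
(s(G, 53) - 4678)*(v - 4827) = (I*√41 - 4678)*(1321 - 4827) = (-4678 + I*√41)*(-3506) = 16401068 - 3506*I*√41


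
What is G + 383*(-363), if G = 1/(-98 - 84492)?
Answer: -11760463111/84590 ≈ -1.3903e+5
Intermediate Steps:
G = -1/84590 (G = 1/(-84590) = -1/84590 ≈ -1.1822e-5)
G + 383*(-363) = -1/84590 + 383*(-363) = -1/84590 - 139029 = -11760463111/84590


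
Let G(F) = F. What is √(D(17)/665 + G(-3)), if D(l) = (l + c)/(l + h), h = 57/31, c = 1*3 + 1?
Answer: 3*I*√256359210/27740 ≈ 1.7316*I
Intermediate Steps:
c = 4 (c = 3 + 1 = 4)
h = 57/31 (h = 57*(1/31) = 57/31 ≈ 1.8387)
D(l) = (4 + l)/(57/31 + l) (D(l) = (l + 4)/(l + 57/31) = (4 + l)/(57/31 + l))
√(D(17)/665 + G(-3)) = √((31*(4 + 17)/(57 + 31*17))/665 - 3) = √((31*21/(57 + 527))*(1/665) - 3) = √((31*21/584)*(1/665) - 3) = √((31*(1/584)*21)*(1/665) - 3) = √((651/584)*(1/665) - 3) = √(93/55480 - 3) = √(-166347/55480) = 3*I*√256359210/27740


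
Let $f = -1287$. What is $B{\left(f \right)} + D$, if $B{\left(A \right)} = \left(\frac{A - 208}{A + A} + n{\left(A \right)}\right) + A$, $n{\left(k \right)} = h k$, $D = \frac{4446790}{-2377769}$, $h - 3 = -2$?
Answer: $- \frac{1212441747373}{470798262} \approx -2575.3$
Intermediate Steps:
$h = 1$ ($h = 3 - 2 = 1$)
$D = - \frac{4446790}{2377769}$ ($D = 4446790 \left(- \frac{1}{2377769}\right) = - \frac{4446790}{2377769} \approx -1.8702$)
$n{\left(k \right)} = k$ ($n{\left(k \right)} = 1 k = k$)
$B{\left(A \right)} = 2 A + \frac{-208 + A}{2 A}$ ($B{\left(A \right)} = \left(\frac{A - 208}{A + A} + A\right) + A = \left(\frac{-208 + A}{2 A} + A\right) + A = \left(A + \frac{-208 + A}{2 A}\right) + A = 2 A + \frac{-208 + A}{2 A}$)
$B{\left(f \right)} + D = \left(\frac{1}{2} - \frac{104}{-1287} + 2 \left(-1287\right)\right) - \frac{4446790}{2377769} = \left(\frac{1}{2} - - \frac{8}{99} - 2574\right) - \frac{4446790}{2377769} = \left(\frac{1}{2} + \frac{8}{99} - 2574\right) - \frac{4446790}{2377769} = - \frac{509537}{198} - \frac{4446790}{2377769} = - \frac{1212441747373}{470798262}$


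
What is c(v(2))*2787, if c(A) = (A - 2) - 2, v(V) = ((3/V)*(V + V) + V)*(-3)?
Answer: -78036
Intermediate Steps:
v(V) = -18 - 3*V (v(V) = ((3/V)*(2*V) + V)*(-3) = (6 + V)*(-3) = -18 - 3*V)
c(A) = -4 + A (c(A) = (-2 + A) - 2 = -4 + A)
c(v(2))*2787 = (-4 + (-18 - 3*2))*2787 = (-4 + (-18 - 6))*2787 = (-4 - 24)*2787 = -28*2787 = -78036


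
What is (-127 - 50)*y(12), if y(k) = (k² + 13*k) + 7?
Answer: -54339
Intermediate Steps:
y(k) = 7 + k² + 13*k
(-127 - 50)*y(12) = (-127 - 50)*(7 + 12² + 13*12) = -177*(7 + 144 + 156) = -177*307 = -54339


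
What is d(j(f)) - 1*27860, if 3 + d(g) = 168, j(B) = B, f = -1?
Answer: -27695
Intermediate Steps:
d(g) = 165 (d(g) = -3 + 168 = 165)
d(j(f)) - 1*27860 = 165 - 1*27860 = 165 - 27860 = -27695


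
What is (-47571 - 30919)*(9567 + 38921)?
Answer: -3805823120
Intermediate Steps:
(-47571 - 30919)*(9567 + 38921) = -78490*48488 = -3805823120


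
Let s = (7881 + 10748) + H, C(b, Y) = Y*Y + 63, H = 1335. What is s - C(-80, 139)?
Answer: 580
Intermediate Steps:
C(b, Y) = 63 + Y**2 (C(b, Y) = Y**2 + 63 = 63 + Y**2)
s = 19964 (s = (7881 + 10748) + 1335 = 18629 + 1335 = 19964)
s - C(-80, 139) = 19964 - (63 + 139**2) = 19964 - (63 + 19321) = 19964 - 1*19384 = 19964 - 19384 = 580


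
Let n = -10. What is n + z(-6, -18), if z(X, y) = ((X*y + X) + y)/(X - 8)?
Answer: -16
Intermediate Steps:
z(X, y) = (X + y + X*y)/(-8 + X) (z(X, y) = ((X + X*y) + y)/(-8 + X) = (X + y + X*y)/(-8 + X))
n + z(-6, -18) = -10 + (-6 - 18 - 6*(-18))/(-8 - 6) = -10 + (-6 - 18 + 108)/(-14) = -10 - 1/14*84 = -10 - 6 = -16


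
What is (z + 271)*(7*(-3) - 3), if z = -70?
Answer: -4824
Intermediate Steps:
(z + 271)*(7*(-3) - 3) = (-70 + 271)*(7*(-3) - 3) = 201*(-21 - 3) = 201*(-24) = -4824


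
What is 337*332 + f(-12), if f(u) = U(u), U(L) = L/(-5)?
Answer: 559432/5 ≈ 1.1189e+5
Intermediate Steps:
U(L) = -L/5 (U(L) = L*(-1/5) = -L/5)
f(u) = -u/5
337*332 + f(-12) = 337*332 - 1/5*(-12) = 111884 + 12/5 = 559432/5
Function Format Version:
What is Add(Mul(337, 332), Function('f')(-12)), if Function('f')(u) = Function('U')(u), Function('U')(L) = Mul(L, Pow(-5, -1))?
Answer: Rational(559432, 5) ≈ 1.1189e+5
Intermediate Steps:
Function('U')(L) = Mul(Rational(-1, 5), L) (Function('U')(L) = Mul(L, Rational(-1, 5)) = Mul(Rational(-1, 5), L))
Function('f')(u) = Mul(Rational(-1, 5), u)
Add(Mul(337, 332), Function('f')(-12)) = Add(Mul(337, 332), Mul(Rational(-1, 5), -12)) = Add(111884, Rational(12, 5)) = Rational(559432, 5)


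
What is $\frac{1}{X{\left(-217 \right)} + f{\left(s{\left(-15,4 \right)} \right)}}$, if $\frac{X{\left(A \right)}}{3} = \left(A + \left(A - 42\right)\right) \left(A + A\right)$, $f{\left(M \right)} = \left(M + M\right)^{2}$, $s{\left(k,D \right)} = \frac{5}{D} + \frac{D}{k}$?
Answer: $\frac{900}{557780281} \approx 1.6135 \cdot 10^{-6}$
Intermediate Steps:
$f{\left(M \right)} = 4 M^{2}$ ($f{\left(M \right)} = \left(2 M\right)^{2} = 4 M^{2}$)
$X{\left(A \right)} = 6 A \left(-42 + 2 A\right)$ ($X{\left(A \right)} = 3 \left(A + \left(A - 42\right)\right) \left(A + A\right) = 3 \left(A + \left(-42 + A\right)\right) 2 A = 3 \left(-42 + 2 A\right) 2 A = 3 \cdot 2 A \left(-42 + 2 A\right) = 6 A \left(-42 + 2 A\right)$)
$\frac{1}{X{\left(-217 \right)} + f{\left(s{\left(-15,4 \right)} \right)}} = \frac{1}{12 \left(-217\right) \left(-21 - 217\right) + 4 \left(\frac{5}{4} + \frac{4}{-15}\right)^{2}} = \frac{1}{12 \left(-217\right) \left(-238\right) + 4 \left(5 \cdot \frac{1}{4} + 4 \left(- \frac{1}{15}\right)\right)^{2}} = \frac{1}{619752 + 4 \left(\frac{5}{4} - \frac{4}{15}\right)^{2}} = \frac{1}{619752 + 4 \left(\frac{59}{60}\right)^{2}} = \frac{1}{619752 + 4 \cdot \frac{3481}{3600}} = \frac{1}{619752 + \frac{3481}{900}} = \frac{1}{\frac{557780281}{900}} = \frac{900}{557780281}$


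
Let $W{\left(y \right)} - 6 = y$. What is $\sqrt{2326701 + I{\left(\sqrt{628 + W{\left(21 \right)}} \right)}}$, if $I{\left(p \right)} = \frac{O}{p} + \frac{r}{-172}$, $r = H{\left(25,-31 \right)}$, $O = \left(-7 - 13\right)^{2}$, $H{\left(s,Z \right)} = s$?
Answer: $\frac{\sqrt{295311284859881 + 77510080 \sqrt{655}}}{11266} \approx 1525.4$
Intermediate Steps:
$W{\left(y \right)} = 6 + y$
$O = 400$ ($O = \left(-20\right)^{2} = 400$)
$r = 25$
$I{\left(p \right)} = - \frac{25}{172} + \frac{400}{p}$ ($I{\left(p \right)} = \frac{400}{p} + \frac{25}{-172} = \frac{400}{p} + 25 \left(- \frac{1}{172}\right) = \frac{400}{p} - \frac{25}{172} = - \frac{25}{172} + \frac{400}{p}$)
$\sqrt{2326701 + I{\left(\sqrt{628 + W{\left(21 \right)}} \right)}} = \sqrt{2326701 - \left(\frac{25}{172} - \frac{400}{\sqrt{628 + \left(6 + 21\right)}}\right)} = \sqrt{2326701 - \left(\frac{25}{172} - \frac{400}{\sqrt{628 + 27}}\right)} = \sqrt{2326701 - \left(\frac{25}{172} - \frac{400}{\sqrt{655}}\right)} = \sqrt{2326701 - \left(\frac{25}{172} - 400 \frac{\sqrt{655}}{655}\right)} = \sqrt{2326701 - \left(\frac{25}{172} - \frac{80 \sqrt{655}}{131}\right)} = \sqrt{\frac{400192547}{172} + \frac{80 \sqrt{655}}{131}}$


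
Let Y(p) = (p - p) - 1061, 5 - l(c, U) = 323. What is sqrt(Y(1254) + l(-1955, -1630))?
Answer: I*sqrt(1379) ≈ 37.135*I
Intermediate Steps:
l(c, U) = -318 (l(c, U) = 5 - 1*323 = 5 - 323 = -318)
Y(p) = -1061 (Y(p) = 0 - 1061 = -1061)
sqrt(Y(1254) + l(-1955, -1630)) = sqrt(-1061 - 318) = sqrt(-1379) = I*sqrt(1379)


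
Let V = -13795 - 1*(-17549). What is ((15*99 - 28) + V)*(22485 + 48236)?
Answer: 368527131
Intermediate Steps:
V = 3754 (V = -13795 + 17549 = 3754)
((15*99 - 28) + V)*(22485 + 48236) = ((15*99 - 28) + 3754)*(22485 + 48236) = ((1485 - 28) + 3754)*70721 = (1457 + 3754)*70721 = 5211*70721 = 368527131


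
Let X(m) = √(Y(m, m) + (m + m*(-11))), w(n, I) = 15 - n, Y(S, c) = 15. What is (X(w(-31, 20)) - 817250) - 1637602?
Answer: -2454852 + I*√445 ≈ -2.4549e+6 + 21.095*I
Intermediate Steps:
X(m) = √(15 - 10*m) (X(m) = √(15 + (m + m*(-11))) = √(15 + (m - 11*m)) = √(15 - 10*m))
(X(w(-31, 20)) - 817250) - 1637602 = (√(15 - 10*(15 - 1*(-31))) - 817250) - 1637602 = (√(15 - 10*(15 + 31)) - 817250) - 1637602 = (√(15 - 10*46) - 817250) - 1637602 = (√(15 - 460) - 817250) - 1637602 = (√(-445) - 817250) - 1637602 = (I*√445 - 817250) - 1637602 = (-817250 + I*√445) - 1637602 = -2454852 + I*√445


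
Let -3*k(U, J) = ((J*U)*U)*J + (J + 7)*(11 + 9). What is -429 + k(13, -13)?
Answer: -29728/3 ≈ -9909.3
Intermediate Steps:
k(U, J) = -140/3 - 20*J/3 - J**2*U**2/3 (k(U, J) = -(((J*U)*U)*J + (J + 7)*(11 + 9))/3 = -((J*U**2)*J + (7 + J)*20)/3 = -(J**2*U**2 + (140 + 20*J))/3 = -(140 + 20*J + J**2*U**2)/3 = -140/3 - 20*J/3 - J**2*U**2/3)
-429 + k(13, -13) = -429 + (-140/3 - 20/3*(-13) - 1/3*(-13)**2*13**2) = -429 + (-140/3 + 260/3 - 1/3*169*169) = -429 + (-140/3 + 260/3 - 28561/3) = -429 - 28441/3 = -29728/3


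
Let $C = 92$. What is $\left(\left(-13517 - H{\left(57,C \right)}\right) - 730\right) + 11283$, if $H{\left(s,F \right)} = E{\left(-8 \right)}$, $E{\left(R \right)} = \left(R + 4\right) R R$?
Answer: $-2708$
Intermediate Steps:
$E{\left(R \right)} = R^{2} \left(4 + R\right)$ ($E{\left(R \right)} = \left(4 + R\right) R R = R \left(4 + R\right) R = R^{2} \left(4 + R\right)$)
$H{\left(s,F \right)} = -256$ ($H{\left(s,F \right)} = \left(-8\right)^{2} \left(4 - 8\right) = 64 \left(-4\right) = -256$)
$\left(\left(-13517 - H{\left(57,C \right)}\right) - 730\right) + 11283 = \left(\left(-13517 - -256\right) - 730\right) + 11283 = \left(\left(-13517 + 256\right) - 730\right) + 11283 = \left(-13261 - 730\right) + 11283 = -13991 + 11283 = -2708$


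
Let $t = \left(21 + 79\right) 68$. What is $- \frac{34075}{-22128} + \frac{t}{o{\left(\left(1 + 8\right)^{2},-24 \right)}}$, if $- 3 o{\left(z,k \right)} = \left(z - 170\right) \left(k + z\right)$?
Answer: $\frac{208091225}{37418448} \approx 5.5612$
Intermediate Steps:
$t = 6800$ ($t = 100 \cdot 68 = 6800$)
$o{\left(z,k \right)} = - \frac{\left(-170 + z\right) \left(k + z\right)}{3}$ ($o{\left(z,k \right)} = - \frac{\left(z - 170\right) \left(k + z\right)}{3} = - \frac{\left(-170 + z\right) \left(k + z\right)}{3}$)
$- \frac{34075}{-22128} + \frac{t}{o{\left(\left(1 + 8\right)^{2},-24 \right)}} = - \frac{34075}{-22128} + \frac{6800}{- \frac{\left(\left(1 + 8\right)^{2}\right)^{2}}{3} + \frac{170}{3} \left(-24\right) + \frac{170 \left(1 + 8\right)^{2}}{3} - - 8 \left(1 + 8\right)^{2}} = \left(-34075\right) \left(- \frac{1}{22128}\right) + \frac{6800}{- \frac{\left(9^{2}\right)^{2}}{3} - 1360 + \frac{170 \cdot 9^{2}}{3} - - 8 \cdot 9^{2}} = \frac{34075}{22128} + \frac{6800}{- \frac{81^{2}}{3} - 1360 + \frac{170}{3} \cdot 81 - \left(-8\right) 81} = \frac{34075}{22128} + \frac{6800}{\left(- \frac{1}{3}\right) 6561 - 1360 + 4590 + 648} = \frac{34075}{22128} + \frac{6800}{-2187 - 1360 + 4590 + 648} = \frac{34075}{22128} + \frac{6800}{1691} = \frac{208091225}{37418448}$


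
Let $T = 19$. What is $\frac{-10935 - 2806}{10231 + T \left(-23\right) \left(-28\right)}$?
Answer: $- \frac{13741}{22467} \approx -0.61161$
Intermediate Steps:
$\frac{-10935 - 2806}{10231 + T \left(-23\right) \left(-28\right)} = \frac{-10935 - 2806}{10231 + 19 \left(-23\right) \left(-28\right)} = - \frac{13741}{10231 - -12236} = - \frac{13741}{10231 + 12236} = - \frac{13741}{22467}$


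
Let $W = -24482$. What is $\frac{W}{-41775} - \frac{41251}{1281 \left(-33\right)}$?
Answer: $\frac{131342291}{84093075} \approx 1.5619$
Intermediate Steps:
$\frac{W}{-41775} - \frac{41251}{1281 \left(-33\right)} = - \frac{24482}{-41775} - \frac{41251}{1281 \left(-33\right)} = \left(-24482\right) \left(- \frac{1}{41775}\right) - \frac{41251}{-42273} = \frac{24482}{41775} - - \frac{5893}{6039} = \frac{24482}{41775} + \frac{5893}{6039} = \frac{131342291}{84093075}$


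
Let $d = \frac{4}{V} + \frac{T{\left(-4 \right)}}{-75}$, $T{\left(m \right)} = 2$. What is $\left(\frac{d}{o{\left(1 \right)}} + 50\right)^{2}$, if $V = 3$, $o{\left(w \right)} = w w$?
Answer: $\frac{14807104}{5625} \approx 2632.4$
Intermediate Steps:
$o{\left(w \right)} = w^{2}$
$d = \frac{98}{75}$ ($d = \frac{4}{3} + \frac{2}{-75} = 4 \cdot \frac{1}{3} + 2 \left(- \frac{1}{75}\right) = \frac{4}{3} - \frac{2}{75} = \frac{98}{75} \approx 1.3067$)
$\left(\frac{d}{o{\left(1 \right)}} + 50\right)^{2} = \left(\frac{98}{75 \cdot 1^{2}} + 50\right)^{2} = \left(\frac{98}{75 \cdot 1} + 50\right)^{2} = \left(\frac{98}{75} \cdot 1 + 50\right)^{2} = \left(\frac{98}{75} + 50\right)^{2} = \left(\frac{3848}{75}\right)^{2} = \frac{14807104}{5625}$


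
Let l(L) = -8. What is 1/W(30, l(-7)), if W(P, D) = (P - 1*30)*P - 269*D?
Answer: 1/2152 ≈ 0.00046468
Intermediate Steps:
W(P, D) = -269*D + P*(-30 + P) (W(P, D) = (P - 30)*P - 269*D = (-30 + P)*P - 269*D = P*(-30 + P) - 269*D = -269*D + P*(-30 + P))
1/W(30, l(-7)) = 1/(30**2 - 269*(-8) - 30*30) = 1/(900 + 2152 - 900) = 1/2152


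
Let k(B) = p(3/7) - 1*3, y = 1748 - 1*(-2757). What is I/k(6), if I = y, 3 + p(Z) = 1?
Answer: -901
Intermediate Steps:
p(Z) = -2 (p(Z) = -3 + 1 = -2)
y = 4505 (y = 1748 + 2757 = 4505)
I = 4505
k(B) = -5 (k(B) = -2 - 1*3 = -2 - 3 = -5)
I/k(6) = 4505/(-5) = 4505*(-⅕) = -901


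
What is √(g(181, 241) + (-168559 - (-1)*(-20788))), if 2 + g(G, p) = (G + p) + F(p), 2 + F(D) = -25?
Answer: I*√188954 ≈ 434.69*I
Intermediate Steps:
F(D) = -27 (F(D) = -2 - 25 = -27)
g(G, p) = -29 + G + p (g(G, p) = -2 + ((G + p) - 27) = -2 + (-27 + G + p) = -29 + G + p)
√(g(181, 241) + (-168559 - (-1)*(-20788))) = √((-29 + 181 + 241) + (-168559 - (-1)*(-20788))) = √(393 + (-168559 - 1*20788)) = √(393 + (-168559 - 20788)) = √(393 - 189347) = √(-188954) = I*√188954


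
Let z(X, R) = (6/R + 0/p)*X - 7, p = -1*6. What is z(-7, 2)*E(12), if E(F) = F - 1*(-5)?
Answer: -476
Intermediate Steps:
p = -6
z(X, R) = -7 + 6*X/R (z(X, R) = (6/R + 0/(-6))*X - 7 = (6/R + 0*(-1/6))*X - 7 = (6/R + 0)*X - 7 = (6/R)*X - 7 = 6*X/R - 7 = -7 + 6*X/R)
E(F) = 5 + F (E(F) = F + 5 = 5 + F)
z(-7, 2)*E(12) = (-7 + 6*(-7)/2)*(5 + 12) = (-7 + 6*(-7)*(1/2))*17 = (-7 - 21)*17 = -28*17 = -476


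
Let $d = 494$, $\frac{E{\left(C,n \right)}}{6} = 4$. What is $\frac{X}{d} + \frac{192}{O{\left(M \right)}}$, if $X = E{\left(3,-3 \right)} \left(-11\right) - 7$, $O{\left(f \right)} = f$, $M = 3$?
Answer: $\frac{31345}{494} \approx 63.451$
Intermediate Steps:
$E{\left(C,n \right)} = 24$ ($E{\left(C,n \right)} = 6 \cdot 4 = 24$)
$X = -271$ ($X = 24 \left(-11\right) - 7 = -264 - 7 = -271$)
$\frac{X}{d} + \frac{192}{O{\left(M \right)}} = - \frac{271}{494} + \frac{192}{3} = \left(-271\right) \frac{1}{494} + 192 \cdot \frac{1}{3} = - \frac{271}{494} + 64 = \frac{31345}{494}$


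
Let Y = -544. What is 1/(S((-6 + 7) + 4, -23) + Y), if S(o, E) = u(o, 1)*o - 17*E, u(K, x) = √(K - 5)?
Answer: -1/153 ≈ -0.0065359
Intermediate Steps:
u(K, x) = √(-5 + K)
S(o, E) = -17*E + o*√(-5 + o) (S(o, E) = √(-5 + o)*o - 17*E = o*√(-5 + o) - 17*E = -17*E + o*√(-5 + o))
1/(S((-6 + 7) + 4, -23) + Y) = 1/((-17*(-23) + ((-6 + 7) + 4)*√(-5 + ((-6 + 7) + 4))) - 544) = 1/((391 + (1 + 4)*√(-5 + (1 + 4))) - 544) = 1/((391 + 5*√(-5 + 5)) - 544) = 1/((391 + 5*√0) - 544) = 1/((391 + 5*0) - 544) = 1/((391 + 0) - 544) = 1/(391 - 544) = 1/(-153) = -1/153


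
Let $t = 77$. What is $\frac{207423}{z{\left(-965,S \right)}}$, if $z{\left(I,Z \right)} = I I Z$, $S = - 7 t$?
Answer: $- \frac{207423}{501930275} \approx -0.00041325$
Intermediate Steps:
$S = -539$ ($S = \left(-7\right) 77 = -539$)
$z{\left(I,Z \right)} = Z I^{2}$ ($z{\left(I,Z \right)} = I^{2} Z = Z I^{2}$)
$\frac{207423}{z{\left(-965,S \right)}} = \frac{207423}{\left(-539\right) \left(-965\right)^{2}} = \frac{207423}{\left(-539\right) 931225} = \frac{207423}{-501930275} = 207423 \left(- \frac{1}{501930275}\right) = - \frac{207423}{501930275}$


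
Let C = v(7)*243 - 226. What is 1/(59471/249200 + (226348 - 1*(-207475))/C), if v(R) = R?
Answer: 14702800/4327856453 ≈ 0.0033972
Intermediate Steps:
C = 1475 (C = 7*243 - 226 = 1701 - 226 = 1475)
1/(59471/249200 + (226348 - 1*(-207475))/C) = 1/(59471/249200 + (226348 - 1*(-207475))/1475) = 1/(59471*(1/249200) + (226348 + 207475)*(1/1475)) = 1/(59471/249200 + 433823*(1/1475)) = 1/(59471/249200 + 433823/1475) = 1/(4327856453/14702800) = 14702800/4327856453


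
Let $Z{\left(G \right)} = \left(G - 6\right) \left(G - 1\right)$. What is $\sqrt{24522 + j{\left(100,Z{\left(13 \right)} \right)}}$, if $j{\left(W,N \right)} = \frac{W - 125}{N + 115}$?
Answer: $\frac{\sqrt{971090747}}{199} \approx 156.59$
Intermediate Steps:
$Z{\left(G \right)} = \left(-1 + G\right) \left(-6 + G\right)$ ($Z{\left(G \right)} = \left(-6 + G\right) \left(-1 + G\right) = \left(-1 + G\right) \left(-6 + G\right)$)
$j{\left(W,N \right)} = \frac{-125 + W}{115 + N}$
$\sqrt{24522 + j{\left(100,Z{\left(13 \right)} \right)}} = \sqrt{24522 + \frac{-125 + 100}{115 + \left(6 + 13^{2} - 91\right)}} = \sqrt{24522 + \frac{1}{115 + \left(6 + 169 - 91\right)} \left(-25\right)} = \sqrt{24522 + \frac{1}{115 + 84} \left(-25\right)} = \sqrt{24522 + \frac{1}{199} \left(-25\right)} = \sqrt{24522 - \frac{25}{199}} = \sqrt{\frac{4879853}{199}} = \frac{\sqrt{971090747}}{199}$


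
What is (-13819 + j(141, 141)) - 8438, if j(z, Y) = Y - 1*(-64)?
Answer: -22052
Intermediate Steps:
j(z, Y) = 64 + Y (j(z, Y) = Y + 64 = 64 + Y)
(-13819 + j(141, 141)) - 8438 = (-13819 + (64 + 141)) - 8438 = (-13819 + 205) - 8438 = -13614 - 8438 = -22052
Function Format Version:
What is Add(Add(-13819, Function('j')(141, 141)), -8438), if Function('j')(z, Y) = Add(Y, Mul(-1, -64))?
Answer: -22052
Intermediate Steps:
Function('j')(z, Y) = Add(64, Y) (Function('j')(z, Y) = Add(Y, 64) = Add(64, Y))
Add(Add(-13819, Function('j')(141, 141)), -8438) = Add(Add(-13819, Add(64, 141)), -8438) = Add(Add(-13819, 205), -8438) = Add(-13614, -8438) = -22052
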